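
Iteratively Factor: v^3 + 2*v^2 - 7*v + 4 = (v - 1)*(v^2 + 3*v - 4) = (v - 1)*(v + 4)*(v - 1)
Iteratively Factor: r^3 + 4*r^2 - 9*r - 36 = (r + 3)*(r^2 + r - 12) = (r - 3)*(r + 3)*(r + 4)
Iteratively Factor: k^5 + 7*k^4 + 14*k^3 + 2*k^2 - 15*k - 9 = (k + 1)*(k^4 + 6*k^3 + 8*k^2 - 6*k - 9) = (k + 1)^2*(k^3 + 5*k^2 + 3*k - 9) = (k + 1)^2*(k + 3)*(k^2 + 2*k - 3) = (k + 1)^2*(k + 3)^2*(k - 1)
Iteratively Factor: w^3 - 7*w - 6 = (w - 3)*(w^2 + 3*w + 2) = (w - 3)*(w + 1)*(w + 2)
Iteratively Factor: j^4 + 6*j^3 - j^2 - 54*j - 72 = (j + 2)*(j^3 + 4*j^2 - 9*j - 36) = (j - 3)*(j + 2)*(j^2 + 7*j + 12) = (j - 3)*(j + 2)*(j + 4)*(j + 3)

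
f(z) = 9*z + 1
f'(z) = 9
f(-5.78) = -51.02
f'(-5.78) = 9.00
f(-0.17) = -0.53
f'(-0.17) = 9.00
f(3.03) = 28.27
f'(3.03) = 9.00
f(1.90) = 18.10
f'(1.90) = 9.00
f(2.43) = 22.87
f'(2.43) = 9.00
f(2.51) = 23.59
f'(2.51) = 9.00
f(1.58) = 15.22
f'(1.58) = 9.00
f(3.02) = 28.18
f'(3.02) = 9.00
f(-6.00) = -53.00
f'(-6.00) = 9.00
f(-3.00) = -26.00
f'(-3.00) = 9.00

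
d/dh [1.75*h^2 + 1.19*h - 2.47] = 3.5*h + 1.19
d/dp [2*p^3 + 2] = 6*p^2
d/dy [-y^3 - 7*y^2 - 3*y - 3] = -3*y^2 - 14*y - 3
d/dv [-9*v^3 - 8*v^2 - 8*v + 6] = -27*v^2 - 16*v - 8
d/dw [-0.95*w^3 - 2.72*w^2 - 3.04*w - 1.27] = -2.85*w^2 - 5.44*w - 3.04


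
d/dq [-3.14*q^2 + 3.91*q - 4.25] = 3.91 - 6.28*q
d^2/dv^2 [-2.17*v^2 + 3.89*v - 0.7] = -4.34000000000000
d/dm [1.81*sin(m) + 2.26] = 1.81*cos(m)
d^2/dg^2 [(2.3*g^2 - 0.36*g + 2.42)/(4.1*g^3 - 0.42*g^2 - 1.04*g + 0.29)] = (77.326*g^6 - 36.3096*g^5 + 550.72512*g^4 - 110.168008*g^3 - 52.534632*g^2 - 11.185032*g + 5.994164)/(68.921*g^9 - 21.1806*g^8 - 50.27748*g^7 + 25.295892*g^6 + 9.757032*g^5 - 8.628708*g^4 + 0.669598*g^3 + 0.835026*g^2 - 0.262392*g + 0.024389)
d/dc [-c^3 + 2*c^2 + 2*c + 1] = -3*c^2 + 4*c + 2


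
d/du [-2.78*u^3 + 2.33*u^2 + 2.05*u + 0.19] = -8.34*u^2 + 4.66*u + 2.05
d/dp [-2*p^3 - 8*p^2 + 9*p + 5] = -6*p^2 - 16*p + 9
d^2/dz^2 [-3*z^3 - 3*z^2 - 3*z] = -18*z - 6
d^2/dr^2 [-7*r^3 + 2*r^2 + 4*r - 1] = 4 - 42*r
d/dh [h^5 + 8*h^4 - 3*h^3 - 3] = h^2*(5*h^2 + 32*h - 9)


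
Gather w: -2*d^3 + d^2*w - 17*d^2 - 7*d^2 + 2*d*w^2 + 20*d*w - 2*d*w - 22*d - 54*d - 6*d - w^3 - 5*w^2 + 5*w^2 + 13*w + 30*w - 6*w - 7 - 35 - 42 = -2*d^3 - 24*d^2 + 2*d*w^2 - 82*d - w^3 + w*(d^2 + 18*d + 37) - 84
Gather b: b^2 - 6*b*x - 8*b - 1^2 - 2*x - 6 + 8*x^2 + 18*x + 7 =b^2 + b*(-6*x - 8) + 8*x^2 + 16*x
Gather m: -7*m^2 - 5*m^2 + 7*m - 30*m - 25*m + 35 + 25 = -12*m^2 - 48*m + 60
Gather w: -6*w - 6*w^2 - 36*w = -6*w^2 - 42*w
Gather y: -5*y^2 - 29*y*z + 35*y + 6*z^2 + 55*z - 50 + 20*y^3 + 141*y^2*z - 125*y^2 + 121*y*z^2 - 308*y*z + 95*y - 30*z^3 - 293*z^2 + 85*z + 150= 20*y^3 + y^2*(141*z - 130) + y*(121*z^2 - 337*z + 130) - 30*z^3 - 287*z^2 + 140*z + 100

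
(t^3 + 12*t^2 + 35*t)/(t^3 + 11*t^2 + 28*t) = (t + 5)/(t + 4)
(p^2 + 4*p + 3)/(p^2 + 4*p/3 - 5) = 3*(p + 1)/(3*p - 5)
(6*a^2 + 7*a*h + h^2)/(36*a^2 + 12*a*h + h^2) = (a + h)/(6*a + h)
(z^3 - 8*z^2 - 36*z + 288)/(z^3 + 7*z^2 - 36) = (z^2 - 14*z + 48)/(z^2 + z - 6)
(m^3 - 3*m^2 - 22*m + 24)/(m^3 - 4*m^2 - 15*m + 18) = (m + 4)/(m + 3)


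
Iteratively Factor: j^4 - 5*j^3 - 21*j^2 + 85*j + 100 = (j + 1)*(j^3 - 6*j^2 - 15*j + 100) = (j - 5)*(j + 1)*(j^2 - j - 20) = (j - 5)^2*(j + 1)*(j + 4)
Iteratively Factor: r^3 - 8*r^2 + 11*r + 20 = (r + 1)*(r^2 - 9*r + 20) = (r - 4)*(r + 1)*(r - 5)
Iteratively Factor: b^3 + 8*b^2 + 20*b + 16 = (b + 2)*(b^2 + 6*b + 8) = (b + 2)^2*(b + 4)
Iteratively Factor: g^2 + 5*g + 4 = (g + 4)*(g + 1)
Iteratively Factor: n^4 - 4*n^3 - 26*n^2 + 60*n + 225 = (n - 5)*(n^3 + n^2 - 21*n - 45) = (n - 5)^2*(n^2 + 6*n + 9) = (n - 5)^2*(n + 3)*(n + 3)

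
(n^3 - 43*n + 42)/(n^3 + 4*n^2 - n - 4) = (n^2 + n - 42)/(n^2 + 5*n + 4)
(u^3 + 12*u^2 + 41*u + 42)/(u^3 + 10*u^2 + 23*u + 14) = (u + 3)/(u + 1)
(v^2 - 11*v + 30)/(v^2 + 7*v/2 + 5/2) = 2*(v^2 - 11*v + 30)/(2*v^2 + 7*v + 5)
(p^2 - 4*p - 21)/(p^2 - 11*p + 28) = (p + 3)/(p - 4)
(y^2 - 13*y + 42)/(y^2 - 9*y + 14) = (y - 6)/(y - 2)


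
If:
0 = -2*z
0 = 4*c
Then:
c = 0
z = 0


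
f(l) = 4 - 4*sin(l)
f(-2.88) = 5.03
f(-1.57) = 8.00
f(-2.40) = 6.70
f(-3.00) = 4.56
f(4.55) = 7.95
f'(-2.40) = 2.95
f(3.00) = 3.44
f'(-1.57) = -0.00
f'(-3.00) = 3.96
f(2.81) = 2.70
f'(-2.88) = 3.86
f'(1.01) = -2.13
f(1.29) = 0.16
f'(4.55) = 0.65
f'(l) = -4*cos(l)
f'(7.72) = -0.53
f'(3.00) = 3.96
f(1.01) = 0.61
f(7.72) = 0.04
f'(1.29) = -1.11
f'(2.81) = 3.78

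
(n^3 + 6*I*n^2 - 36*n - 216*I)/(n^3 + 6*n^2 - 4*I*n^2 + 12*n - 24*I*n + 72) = (n^2 + 6*n*(-1 + I) - 36*I)/(n^2 - 4*I*n + 12)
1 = 1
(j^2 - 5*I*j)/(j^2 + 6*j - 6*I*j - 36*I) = j*(j - 5*I)/(j^2 + 6*j*(1 - I) - 36*I)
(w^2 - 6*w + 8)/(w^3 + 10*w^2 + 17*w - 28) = (w^2 - 6*w + 8)/(w^3 + 10*w^2 + 17*w - 28)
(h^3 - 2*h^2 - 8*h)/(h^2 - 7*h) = (h^2 - 2*h - 8)/(h - 7)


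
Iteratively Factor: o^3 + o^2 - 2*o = (o)*(o^2 + o - 2) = o*(o + 2)*(o - 1)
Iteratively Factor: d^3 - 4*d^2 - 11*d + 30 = (d - 5)*(d^2 + d - 6) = (d - 5)*(d - 2)*(d + 3)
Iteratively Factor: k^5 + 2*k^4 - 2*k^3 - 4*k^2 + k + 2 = (k - 1)*(k^4 + 3*k^3 + k^2 - 3*k - 2) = (k - 1)*(k + 2)*(k^3 + k^2 - k - 1) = (k - 1)*(k + 1)*(k + 2)*(k^2 - 1) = (k - 1)*(k + 1)^2*(k + 2)*(k - 1)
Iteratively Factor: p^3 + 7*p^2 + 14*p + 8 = (p + 1)*(p^2 + 6*p + 8) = (p + 1)*(p + 4)*(p + 2)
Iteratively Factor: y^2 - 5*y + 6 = (y - 3)*(y - 2)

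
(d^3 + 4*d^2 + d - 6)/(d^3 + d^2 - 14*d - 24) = (d - 1)/(d - 4)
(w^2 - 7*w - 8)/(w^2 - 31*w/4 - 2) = 4*(w + 1)/(4*w + 1)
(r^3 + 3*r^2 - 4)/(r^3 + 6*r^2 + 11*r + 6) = (r^2 + r - 2)/(r^2 + 4*r + 3)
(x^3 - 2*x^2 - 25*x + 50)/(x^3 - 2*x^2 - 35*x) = (x^2 - 7*x + 10)/(x*(x - 7))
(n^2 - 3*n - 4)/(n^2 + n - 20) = (n + 1)/(n + 5)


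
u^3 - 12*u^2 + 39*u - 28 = (u - 7)*(u - 4)*(u - 1)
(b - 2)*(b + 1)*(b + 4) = b^3 + 3*b^2 - 6*b - 8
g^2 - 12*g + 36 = (g - 6)^2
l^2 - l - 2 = (l - 2)*(l + 1)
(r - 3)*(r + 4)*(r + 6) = r^3 + 7*r^2 - 6*r - 72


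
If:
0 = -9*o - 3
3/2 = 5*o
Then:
No Solution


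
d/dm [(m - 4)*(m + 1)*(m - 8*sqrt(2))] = 3*m^2 - 16*sqrt(2)*m - 6*m - 4 + 24*sqrt(2)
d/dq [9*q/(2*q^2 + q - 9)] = 9*(2*q^2 - q*(4*q + 1) + q - 9)/(2*q^2 + q - 9)^2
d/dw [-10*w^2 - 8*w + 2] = -20*w - 8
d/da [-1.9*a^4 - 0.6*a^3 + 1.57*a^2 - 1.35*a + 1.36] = -7.6*a^3 - 1.8*a^2 + 3.14*a - 1.35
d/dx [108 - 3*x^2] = -6*x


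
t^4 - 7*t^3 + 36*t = t*(t - 6)*(t - 3)*(t + 2)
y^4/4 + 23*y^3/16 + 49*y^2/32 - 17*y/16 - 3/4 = (y/4 + 1)*(y - 3/4)*(y + 1/2)*(y + 2)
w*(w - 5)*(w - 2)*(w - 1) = w^4 - 8*w^3 + 17*w^2 - 10*w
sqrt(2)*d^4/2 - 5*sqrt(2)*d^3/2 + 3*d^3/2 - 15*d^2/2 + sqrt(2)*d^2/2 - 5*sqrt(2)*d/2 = d*(d - 5)*(d + sqrt(2)/2)*(sqrt(2)*d/2 + 1)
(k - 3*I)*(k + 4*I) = k^2 + I*k + 12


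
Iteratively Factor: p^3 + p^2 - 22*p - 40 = (p - 5)*(p^2 + 6*p + 8) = (p - 5)*(p + 4)*(p + 2)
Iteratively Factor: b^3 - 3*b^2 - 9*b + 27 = (b - 3)*(b^2 - 9) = (b - 3)*(b + 3)*(b - 3)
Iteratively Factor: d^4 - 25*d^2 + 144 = (d + 4)*(d^3 - 4*d^2 - 9*d + 36) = (d - 4)*(d + 4)*(d^2 - 9) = (d - 4)*(d - 3)*(d + 4)*(d + 3)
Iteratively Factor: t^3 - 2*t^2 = (t - 2)*(t^2) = t*(t - 2)*(t)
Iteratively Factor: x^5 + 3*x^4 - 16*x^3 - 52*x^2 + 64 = (x - 1)*(x^4 + 4*x^3 - 12*x^2 - 64*x - 64) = (x - 1)*(x + 4)*(x^3 - 12*x - 16) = (x - 1)*(x + 2)*(x + 4)*(x^2 - 2*x - 8) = (x - 4)*(x - 1)*(x + 2)*(x + 4)*(x + 2)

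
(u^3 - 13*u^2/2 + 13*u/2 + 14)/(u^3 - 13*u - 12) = (u - 7/2)/(u + 3)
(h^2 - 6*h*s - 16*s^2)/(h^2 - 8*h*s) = (h + 2*s)/h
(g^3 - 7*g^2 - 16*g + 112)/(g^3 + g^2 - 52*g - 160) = (g^2 - 11*g + 28)/(g^2 - 3*g - 40)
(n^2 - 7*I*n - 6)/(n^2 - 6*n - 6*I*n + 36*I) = (n - I)/(n - 6)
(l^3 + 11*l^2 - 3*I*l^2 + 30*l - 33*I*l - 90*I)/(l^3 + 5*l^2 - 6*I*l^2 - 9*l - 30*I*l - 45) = (l + 6)/(l - 3*I)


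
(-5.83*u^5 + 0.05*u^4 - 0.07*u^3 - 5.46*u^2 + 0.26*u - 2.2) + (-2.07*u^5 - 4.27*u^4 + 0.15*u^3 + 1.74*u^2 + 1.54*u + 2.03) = -7.9*u^5 - 4.22*u^4 + 0.08*u^3 - 3.72*u^2 + 1.8*u - 0.17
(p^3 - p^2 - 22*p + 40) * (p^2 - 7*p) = p^5 - 8*p^4 - 15*p^3 + 194*p^2 - 280*p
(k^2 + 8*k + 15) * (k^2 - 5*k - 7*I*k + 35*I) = k^4 + 3*k^3 - 7*I*k^3 - 25*k^2 - 21*I*k^2 - 75*k + 175*I*k + 525*I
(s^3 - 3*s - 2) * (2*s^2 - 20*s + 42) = 2*s^5 - 20*s^4 + 36*s^3 + 56*s^2 - 86*s - 84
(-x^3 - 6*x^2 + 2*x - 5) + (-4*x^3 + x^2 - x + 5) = -5*x^3 - 5*x^2 + x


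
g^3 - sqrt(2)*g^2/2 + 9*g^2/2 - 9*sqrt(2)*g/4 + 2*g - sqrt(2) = (g + 1/2)*(g + 4)*(g - sqrt(2)/2)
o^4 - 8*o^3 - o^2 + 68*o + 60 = (o - 6)*(o - 5)*(o + 1)*(o + 2)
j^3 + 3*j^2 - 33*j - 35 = (j - 5)*(j + 1)*(j + 7)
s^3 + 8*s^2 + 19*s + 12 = (s + 1)*(s + 3)*(s + 4)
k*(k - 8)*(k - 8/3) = k^3 - 32*k^2/3 + 64*k/3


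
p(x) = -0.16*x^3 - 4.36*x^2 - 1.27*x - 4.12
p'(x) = -0.48*x^2 - 8.72*x - 1.27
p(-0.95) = -6.71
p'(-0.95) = 6.58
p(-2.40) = -23.97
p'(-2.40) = 16.89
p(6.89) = -272.18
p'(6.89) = -84.14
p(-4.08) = -60.65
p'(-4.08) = 26.32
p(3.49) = -68.46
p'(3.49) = -37.55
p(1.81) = -21.65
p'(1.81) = -18.63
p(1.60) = -17.97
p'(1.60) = -16.45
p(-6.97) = -152.90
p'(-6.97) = 36.19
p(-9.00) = -229.21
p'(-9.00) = 38.33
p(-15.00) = -426.07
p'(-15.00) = 21.53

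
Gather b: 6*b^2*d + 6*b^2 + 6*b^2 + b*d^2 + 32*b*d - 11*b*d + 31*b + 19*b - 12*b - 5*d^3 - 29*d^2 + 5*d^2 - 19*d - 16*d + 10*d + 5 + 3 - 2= b^2*(6*d + 12) + b*(d^2 + 21*d + 38) - 5*d^3 - 24*d^2 - 25*d + 6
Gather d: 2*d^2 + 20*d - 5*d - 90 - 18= 2*d^2 + 15*d - 108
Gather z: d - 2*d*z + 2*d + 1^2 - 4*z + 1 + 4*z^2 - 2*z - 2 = 3*d + 4*z^2 + z*(-2*d - 6)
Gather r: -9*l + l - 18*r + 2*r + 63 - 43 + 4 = -8*l - 16*r + 24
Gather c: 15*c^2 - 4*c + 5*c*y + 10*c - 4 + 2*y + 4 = 15*c^2 + c*(5*y + 6) + 2*y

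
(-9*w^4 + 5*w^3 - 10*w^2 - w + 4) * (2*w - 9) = -18*w^5 + 91*w^4 - 65*w^3 + 88*w^2 + 17*w - 36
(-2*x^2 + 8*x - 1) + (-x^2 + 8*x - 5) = -3*x^2 + 16*x - 6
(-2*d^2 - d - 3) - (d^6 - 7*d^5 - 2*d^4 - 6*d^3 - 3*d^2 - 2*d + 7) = -d^6 + 7*d^5 + 2*d^4 + 6*d^3 + d^2 + d - 10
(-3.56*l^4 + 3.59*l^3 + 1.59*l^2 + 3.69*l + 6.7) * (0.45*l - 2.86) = -1.602*l^5 + 11.7971*l^4 - 9.5519*l^3 - 2.8869*l^2 - 7.5384*l - 19.162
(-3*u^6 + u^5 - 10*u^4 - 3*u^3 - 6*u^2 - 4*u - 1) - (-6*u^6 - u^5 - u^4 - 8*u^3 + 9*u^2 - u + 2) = 3*u^6 + 2*u^5 - 9*u^4 + 5*u^3 - 15*u^2 - 3*u - 3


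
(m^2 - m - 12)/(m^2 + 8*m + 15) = (m - 4)/(m + 5)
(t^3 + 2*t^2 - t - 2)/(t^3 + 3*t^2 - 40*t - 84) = (t^2 - 1)/(t^2 + t - 42)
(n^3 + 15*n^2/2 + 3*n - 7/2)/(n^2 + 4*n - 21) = (2*n^2 + n - 1)/(2*(n - 3))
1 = 1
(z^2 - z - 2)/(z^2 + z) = (z - 2)/z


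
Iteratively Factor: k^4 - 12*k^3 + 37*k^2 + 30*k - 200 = (k - 5)*(k^3 - 7*k^2 + 2*k + 40) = (k - 5)*(k + 2)*(k^2 - 9*k + 20) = (k - 5)^2*(k + 2)*(k - 4)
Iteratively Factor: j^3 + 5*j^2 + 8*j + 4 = (j + 2)*(j^2 + 3*j + 2) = (j + 1)*(j + 2)*(j + 2)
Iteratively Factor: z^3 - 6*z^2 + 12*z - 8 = (z - 2)*(z^2 - 4*z + 4) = (z - 2)^2*(z - 2)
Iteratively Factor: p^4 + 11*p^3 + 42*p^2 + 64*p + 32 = (p + 4)*(p^3 + 7*p^2 + 14*p + 8) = (p + 4)^2*(p^2 + 3*p + 2) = (p + 2)*(p + 4)^2*(p + 1)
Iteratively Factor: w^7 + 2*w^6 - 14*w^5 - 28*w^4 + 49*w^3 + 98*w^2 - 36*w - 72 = (w + 3)*(w^6 - w^5 - 11*w^4 + 5*w^3 + 34*w^2 - 4*w - 24) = (w - 3)*(w + 3)*(w^5 + 2*w^4 - 5*w^3 - 10*w^2 + 4*w + 8) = (w - 3)*(w - 2)*(w + 3)*(w^4 + 4*w^3 + 3*w^2 - 4*w - 4) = (w - 3)*(w - 2)*(w - 1)*(w + 3)*(w^3 + 5*w^2 + 8*w + 4) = (w - 3)*(w - 2)*(w - 1)*(w + 1)*(w + 3)*(w^2 + 4*w + 4) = (w - 3)*(w - 2)*(w - 1)*(w + 1)*(w + 2)*(w + 3)*(w + 2)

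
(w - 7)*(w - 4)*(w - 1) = w^3 - 12*w^2 + 39*w - 28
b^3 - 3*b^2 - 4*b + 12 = (b - 3)*(b - 2)*(b + 2)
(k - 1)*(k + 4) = k^2 + 3*k - 4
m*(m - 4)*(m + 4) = m^3 - 16*m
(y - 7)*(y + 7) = y^2 - 49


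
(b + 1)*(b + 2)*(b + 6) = b^3 + 9*b^2 + 20*b + 12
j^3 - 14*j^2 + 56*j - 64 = (j - 8)*(j - 4)*(j - 2)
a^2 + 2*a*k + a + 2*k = (a + 1)*(a + 2*k)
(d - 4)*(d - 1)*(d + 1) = d^3 - 4*d^2 - d + 4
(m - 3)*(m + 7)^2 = m^3 + 11*m^2 + 7*m - 147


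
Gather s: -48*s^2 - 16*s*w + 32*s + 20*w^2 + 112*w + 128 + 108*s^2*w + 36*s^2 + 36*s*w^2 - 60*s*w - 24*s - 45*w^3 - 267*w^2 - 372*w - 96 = s^2*(108*w - 12) + s*(36*w^2 - 76*w + 8) - 45*w^3 - 247*w^2 - 260*w + 32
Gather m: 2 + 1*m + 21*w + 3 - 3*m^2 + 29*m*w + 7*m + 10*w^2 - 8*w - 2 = -3*m^2 + m*(29*w + 8) + 10*w^2 + 13*w + 3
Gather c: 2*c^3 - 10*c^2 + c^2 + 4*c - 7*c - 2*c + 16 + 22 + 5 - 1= 2*c^3 - 9*c^2 - 5*c + 42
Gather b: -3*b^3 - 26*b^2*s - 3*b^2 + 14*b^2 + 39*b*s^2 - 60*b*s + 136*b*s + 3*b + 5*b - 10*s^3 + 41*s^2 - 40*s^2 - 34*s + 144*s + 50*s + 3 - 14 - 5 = -3*b^3 + b^2*(11 - 26*s) + b*(39*s^2 + 76*s + 8) - 10*s^3 + s^2 + 160*s - 16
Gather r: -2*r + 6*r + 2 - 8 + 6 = 4*r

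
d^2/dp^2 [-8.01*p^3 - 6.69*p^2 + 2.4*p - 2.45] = -48.06*p - 13.38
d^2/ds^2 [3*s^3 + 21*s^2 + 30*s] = 18*s + 42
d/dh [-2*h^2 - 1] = -4*h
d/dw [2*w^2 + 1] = 4*w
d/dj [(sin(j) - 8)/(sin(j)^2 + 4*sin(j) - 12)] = (16*sin(j) + cos(j)^2 + 19)*cos(j)/(sin(j)^2 + 4*sin(j) - 12)^2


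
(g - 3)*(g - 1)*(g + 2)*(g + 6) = g^4 + 4*g^3 - 17*g^2 - 24*g + 36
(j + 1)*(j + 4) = j^2 + 5*j + 4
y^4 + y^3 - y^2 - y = y*(y - 1)*(y + 1)^2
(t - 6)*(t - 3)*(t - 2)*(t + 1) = t^4 - 10*t^3 + 25*t^2 - 36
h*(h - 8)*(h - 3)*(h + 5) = h^4 - 6*h^3 - 31*h^2 + 120*h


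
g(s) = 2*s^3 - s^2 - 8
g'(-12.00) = 888.00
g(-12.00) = -3608.00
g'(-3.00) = 60.00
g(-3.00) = -71.00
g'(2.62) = 35.95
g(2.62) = 21.11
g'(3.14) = 52.88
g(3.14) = 44.06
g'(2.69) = 38.04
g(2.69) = 23.69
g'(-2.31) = 36.64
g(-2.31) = -37.99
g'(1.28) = 7.27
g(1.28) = -5.44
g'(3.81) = 79.48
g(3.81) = 88.10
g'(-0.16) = 0.47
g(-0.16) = -8.03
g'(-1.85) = 24.24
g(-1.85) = -24.09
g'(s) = 6*s^2 - 2*s = 2*s*(3*s - 1)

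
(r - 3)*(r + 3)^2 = r^3 + 3*r^2 - 9*r - 27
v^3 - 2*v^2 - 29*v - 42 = (v - 7)*(v + 2)*(v + 3)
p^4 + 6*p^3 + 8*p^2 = p^2*(p + 2)*(p + 4)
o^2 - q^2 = (o - q)*(o + q)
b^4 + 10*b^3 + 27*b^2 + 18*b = b*(b + 1)*(b + 3)*(b + 6)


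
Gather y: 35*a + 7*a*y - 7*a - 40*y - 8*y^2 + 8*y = 28*a - 8*y^2 + y*(7*a - 32)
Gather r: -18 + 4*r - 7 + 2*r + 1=6*r - 24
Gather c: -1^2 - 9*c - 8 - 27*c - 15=-36*c - 24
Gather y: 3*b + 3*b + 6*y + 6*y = 6*b + 12*y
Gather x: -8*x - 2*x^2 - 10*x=-2*x^2 - 18*x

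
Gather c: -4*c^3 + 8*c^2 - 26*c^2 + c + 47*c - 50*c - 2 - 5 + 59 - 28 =-4*c^3 - 18*c^2 - 2*c + 24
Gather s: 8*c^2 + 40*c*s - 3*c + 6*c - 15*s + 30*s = 8*c^2 + 3*c + s*(40*c + 15)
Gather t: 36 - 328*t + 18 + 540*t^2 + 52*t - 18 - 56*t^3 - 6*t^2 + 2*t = -56*t^3 + 534*t^2 - 274*t + 36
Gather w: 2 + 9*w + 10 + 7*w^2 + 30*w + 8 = 7*w^2 + 39*w + 20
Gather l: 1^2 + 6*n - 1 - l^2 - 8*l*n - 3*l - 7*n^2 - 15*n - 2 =-l^2 + l*(-8*n - 3) - 7*n^2 - 9*n - 2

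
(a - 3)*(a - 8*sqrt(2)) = a^2 - 8*sqrt(2)*a - 3*a + 24*sqrt(2)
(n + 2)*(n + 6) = n^2 + 8*n + 12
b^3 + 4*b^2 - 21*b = b*(b - 3)*(b + 7)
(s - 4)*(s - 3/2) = s^2 - 11*s/2 + 6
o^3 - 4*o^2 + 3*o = o*(o - 3)*(o - 1)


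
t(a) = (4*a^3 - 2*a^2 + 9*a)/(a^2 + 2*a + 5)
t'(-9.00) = 4.03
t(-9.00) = -46.46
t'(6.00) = 3.65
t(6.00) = 15.96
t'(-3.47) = 5.80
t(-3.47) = -22.02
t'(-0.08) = 2.00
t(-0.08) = -0.15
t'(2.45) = 2.60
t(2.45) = 4.33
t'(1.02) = 1.45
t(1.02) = 1.40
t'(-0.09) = 2.02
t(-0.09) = -0.17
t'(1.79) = 2.11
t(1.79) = 2.77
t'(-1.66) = 8.38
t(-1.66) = -8.74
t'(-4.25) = 4.98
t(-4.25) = -26.19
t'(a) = (-2*a - 2)*(4*a^3 - 2*a^2 + 9*a)/(a^2 + 2*a + 5)^2 + (12*a^2 - 4*a + 9)/(a^2 + 2*a + 5)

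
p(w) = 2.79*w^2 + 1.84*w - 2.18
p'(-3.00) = -14.90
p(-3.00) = 17.41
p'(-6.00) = -31.64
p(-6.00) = 87.22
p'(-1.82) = -8.32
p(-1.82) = 3.71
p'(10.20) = 58.76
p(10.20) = 306.86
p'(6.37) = 37.38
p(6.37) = 122.75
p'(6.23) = 36.60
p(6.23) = 117.57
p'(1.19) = 8.48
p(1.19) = 3.96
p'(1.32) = 9.21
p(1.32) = 5.11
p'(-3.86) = -19.70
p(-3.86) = 32.29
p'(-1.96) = -9.10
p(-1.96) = 4.93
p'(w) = 5.58*w + 1.84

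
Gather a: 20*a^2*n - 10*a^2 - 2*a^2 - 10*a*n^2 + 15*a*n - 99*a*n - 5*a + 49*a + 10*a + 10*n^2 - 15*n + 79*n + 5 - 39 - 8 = a^2*(20*n - 12) + a*(-10*n^2 - 84*n + 54) + 10*n^2 + 64*n - 42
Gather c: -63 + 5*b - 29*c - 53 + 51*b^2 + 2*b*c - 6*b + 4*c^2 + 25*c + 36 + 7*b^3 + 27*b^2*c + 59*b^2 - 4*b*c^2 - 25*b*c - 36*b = 7*b^3 + 110*b^2 - 37*b + c^2*(4 - 4*b) + c*(27*b^2 - 23*b - 4) - 80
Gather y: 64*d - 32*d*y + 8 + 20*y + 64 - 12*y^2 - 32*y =64*d - 12*y^2 + y*(-32*d - 12) + 72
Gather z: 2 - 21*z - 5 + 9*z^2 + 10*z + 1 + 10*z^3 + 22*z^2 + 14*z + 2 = 10*z^3 + 31*z^2 + 3*z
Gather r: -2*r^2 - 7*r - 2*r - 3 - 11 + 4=-2*r^2 - 9*r - 10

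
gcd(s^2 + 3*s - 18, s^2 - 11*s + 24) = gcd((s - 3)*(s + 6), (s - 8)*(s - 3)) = s - 3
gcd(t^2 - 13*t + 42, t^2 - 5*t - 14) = t - 7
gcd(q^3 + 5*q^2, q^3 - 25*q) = q^2 + 5*q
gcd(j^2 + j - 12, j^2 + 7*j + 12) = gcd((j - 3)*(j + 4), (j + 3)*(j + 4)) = j + 4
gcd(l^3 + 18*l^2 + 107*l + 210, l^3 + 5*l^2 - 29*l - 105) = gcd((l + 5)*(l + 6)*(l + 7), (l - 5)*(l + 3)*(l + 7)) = l + 7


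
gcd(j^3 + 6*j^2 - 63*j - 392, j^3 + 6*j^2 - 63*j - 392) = j^3 + 6*j^2 - 63*j - 392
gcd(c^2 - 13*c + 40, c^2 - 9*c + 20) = c - 5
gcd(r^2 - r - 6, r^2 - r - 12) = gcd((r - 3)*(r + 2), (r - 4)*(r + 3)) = 1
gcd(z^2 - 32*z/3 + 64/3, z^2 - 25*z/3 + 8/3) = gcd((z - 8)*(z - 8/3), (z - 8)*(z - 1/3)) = z - 8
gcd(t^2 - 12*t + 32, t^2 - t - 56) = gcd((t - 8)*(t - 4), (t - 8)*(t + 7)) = t - 8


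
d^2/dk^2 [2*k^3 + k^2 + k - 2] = 12*k + 2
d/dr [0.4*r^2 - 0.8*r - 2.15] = 0.8*r - 0.8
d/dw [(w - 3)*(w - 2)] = 2*w - 5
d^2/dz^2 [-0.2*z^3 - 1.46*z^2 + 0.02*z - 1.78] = -1.2*z - 2.92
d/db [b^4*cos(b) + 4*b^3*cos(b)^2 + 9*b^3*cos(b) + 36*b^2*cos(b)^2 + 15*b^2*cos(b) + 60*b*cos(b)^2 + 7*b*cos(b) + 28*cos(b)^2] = -b^4*sin(b) - 9*b^3*sin(b) - 4*b^3*sin(2*b) + 4*b^3*cos(b) - 15*b^2*sin(b) - 36*b^2*sin(2*b) + 12*b^2*cos(b)^2 + 27*b^2*cos(b) - 7*b*sin(b) - 60*b*sin(2*b) + 72*b*cos(b)^2 + 30*b*cos(b) - 28*sin(2*b) + 60*cos(b)^2 + 7*cos(b)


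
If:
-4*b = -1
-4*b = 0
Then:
No Solution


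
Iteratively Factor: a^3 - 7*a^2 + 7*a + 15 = (a - 5)*(a^2 - 2*a - 3) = (a - 5)*(a - 3)*(a + 1)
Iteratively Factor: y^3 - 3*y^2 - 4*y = (y)*(y^2 - 3*y - 4) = y*(y - 4)*(y + 1)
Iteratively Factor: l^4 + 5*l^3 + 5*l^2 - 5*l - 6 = (l + 3)*(l^3 + 2*l^2 - l - 2) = (l + 1)*(l + 3)*(l^2 + l - 2) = (l - 1)*(l + 1)*(l + 3)*(l + 2)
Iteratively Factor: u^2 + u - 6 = (u - 2)*(u + 3)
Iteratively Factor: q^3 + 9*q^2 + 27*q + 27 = (q + 3)*(q^2 + 6*q + 9) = (q + 3)^2*(q + 3)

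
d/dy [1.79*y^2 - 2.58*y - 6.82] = 3.58*y - 2.58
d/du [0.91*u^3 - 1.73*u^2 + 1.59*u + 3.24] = 2.73*u^2 - 3.46*u + 1.59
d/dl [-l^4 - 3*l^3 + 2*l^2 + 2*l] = -4*l^3 - 9*l^2 + 4*l + 2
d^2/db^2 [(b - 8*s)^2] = 2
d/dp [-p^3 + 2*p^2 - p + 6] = -3*p^2 + 4*p - 1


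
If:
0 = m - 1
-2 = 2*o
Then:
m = 1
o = -1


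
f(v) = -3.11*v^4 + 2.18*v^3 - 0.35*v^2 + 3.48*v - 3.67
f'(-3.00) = 400.32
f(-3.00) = -328.03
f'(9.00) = -8541.84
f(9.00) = -18816.19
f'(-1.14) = 31.21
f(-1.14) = -16.57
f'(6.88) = -3742.99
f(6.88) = -6254.45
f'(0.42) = 3.42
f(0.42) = -2.21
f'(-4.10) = 973.66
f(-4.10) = -1052.88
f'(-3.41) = 575.18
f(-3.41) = -526.56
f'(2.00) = -71.28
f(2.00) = -30.43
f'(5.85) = -2267.31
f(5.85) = -3201.22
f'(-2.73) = 307.24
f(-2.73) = -232.88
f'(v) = -12.44*v^3 + 6.54*v^2 - 0.7*v + 3.48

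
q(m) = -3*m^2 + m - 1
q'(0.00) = 1.00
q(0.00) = -1.00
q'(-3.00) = 19.00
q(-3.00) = -31.00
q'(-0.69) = 5.14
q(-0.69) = -3.12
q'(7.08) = -41.48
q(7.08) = -144.30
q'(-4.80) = 29.80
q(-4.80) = -74.92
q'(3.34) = -19.04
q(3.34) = -31.13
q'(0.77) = -3.62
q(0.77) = -2.01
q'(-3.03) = 19.18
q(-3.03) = -31.57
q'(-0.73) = 5.38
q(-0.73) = -3.33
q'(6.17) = -36.02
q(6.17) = -109.04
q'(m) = 1 - 6*m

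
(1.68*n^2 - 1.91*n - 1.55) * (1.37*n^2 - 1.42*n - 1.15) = 2.3016*n^4 - 5.0023*n^3 - 1.3433*n^2 + 4.3975*n + 1.7825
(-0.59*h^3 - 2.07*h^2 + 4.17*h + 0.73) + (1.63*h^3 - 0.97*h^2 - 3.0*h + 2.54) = 1.04*h^3 - 3.04*h^2 + 1.17*h + 3.27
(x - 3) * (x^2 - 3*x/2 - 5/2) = x^3 - 9*x^2/2 + 2*x + 15/2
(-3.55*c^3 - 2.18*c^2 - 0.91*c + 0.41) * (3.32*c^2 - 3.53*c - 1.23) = -11.786*c^5 + 5.2939*c^4 + 9.0407*c^3 + 7.2549*c^2 - 0.328*c - 0.5043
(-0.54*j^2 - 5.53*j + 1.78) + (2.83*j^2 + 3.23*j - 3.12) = 2.29*j^2 - 2.3*j - 1.34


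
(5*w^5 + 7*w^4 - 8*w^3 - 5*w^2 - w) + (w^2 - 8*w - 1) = 5*w^5 + 7*w^4 - 8*w^3 - 4*w^2 - 9*w - 1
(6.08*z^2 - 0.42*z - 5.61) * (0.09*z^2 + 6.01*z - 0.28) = 0.5472*z^4 + 36.503*z^3 - 4.7315*z^2 - 33.5985*z + 1.5708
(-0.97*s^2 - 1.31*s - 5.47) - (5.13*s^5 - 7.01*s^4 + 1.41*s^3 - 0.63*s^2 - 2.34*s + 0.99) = -5.13*s^5 + 7.01*s^4 - 1.41*s^3 - 0.34*s^2 + 1.03*s - 6.46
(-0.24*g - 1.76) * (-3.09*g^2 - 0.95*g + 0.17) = 0.7416*g^3 + 5.6664*g^2 + 1.6312*g - 0.2992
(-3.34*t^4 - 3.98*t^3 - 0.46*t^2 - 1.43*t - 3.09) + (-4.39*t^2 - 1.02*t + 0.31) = -3.34*t^4 - 3.98*t^3 - 4.85*t^2 - 2.45*t - 2.78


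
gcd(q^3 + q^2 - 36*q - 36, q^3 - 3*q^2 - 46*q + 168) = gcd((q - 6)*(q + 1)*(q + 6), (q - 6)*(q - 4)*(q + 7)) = q - 6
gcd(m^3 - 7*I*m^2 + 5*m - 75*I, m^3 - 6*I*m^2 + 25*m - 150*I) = m - 5*I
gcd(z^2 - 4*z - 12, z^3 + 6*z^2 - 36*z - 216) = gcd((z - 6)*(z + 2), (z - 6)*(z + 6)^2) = z - 6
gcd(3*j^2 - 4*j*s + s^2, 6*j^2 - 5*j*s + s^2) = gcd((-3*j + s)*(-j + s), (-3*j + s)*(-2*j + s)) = -3*j + s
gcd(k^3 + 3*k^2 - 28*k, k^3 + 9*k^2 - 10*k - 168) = k^2 + 3*k - 28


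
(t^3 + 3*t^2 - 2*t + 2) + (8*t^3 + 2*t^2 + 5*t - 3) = 9*t^3 + 5*t^2 + 3*t - 1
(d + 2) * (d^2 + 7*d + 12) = d^3 + 9*d^2 + 26*d + 24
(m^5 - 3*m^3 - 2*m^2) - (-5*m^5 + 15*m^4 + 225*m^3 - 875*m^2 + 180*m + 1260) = 6*m^5 - 15*m^4 - 228*m^3 + 873*m^2 - 180*m - 1260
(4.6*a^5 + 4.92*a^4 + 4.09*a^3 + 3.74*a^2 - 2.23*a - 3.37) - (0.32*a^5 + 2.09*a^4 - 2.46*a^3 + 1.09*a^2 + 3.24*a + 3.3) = 4.28*a^5 + 2.83*a^4 + 6.55*a^3 + 2.65*a^2 - 5.47*a - 6.67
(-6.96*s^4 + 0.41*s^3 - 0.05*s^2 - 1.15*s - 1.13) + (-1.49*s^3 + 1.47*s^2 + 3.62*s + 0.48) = -6.96*s^4 - 1.08*s^3 + 1.42*s^2 + 2.47*s - 0.65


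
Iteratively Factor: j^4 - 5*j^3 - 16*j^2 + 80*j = (j - 4)*(j^3 - j^2 - 20*j) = j*(j - 4)*(j^2 - j - 20) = j*(j - 5)*(j - 4)*(j + 4)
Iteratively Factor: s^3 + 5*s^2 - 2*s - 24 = (s - 2)*(s^2 + 7*s + 12) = (s - 2)*(s + 3)*(s + 4)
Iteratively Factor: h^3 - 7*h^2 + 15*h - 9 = (h - 3)*(h^2 - 4*h + 3) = (h - 3)*(h - 1)*(h - 3)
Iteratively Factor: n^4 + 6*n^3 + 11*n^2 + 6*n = (n)*(n^3 + 6*n^2 + 11*n + 6) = n*(n + 2)*(n^2 + 4*n + 3) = n*(n + 1)*(n + 2)*(n + 3)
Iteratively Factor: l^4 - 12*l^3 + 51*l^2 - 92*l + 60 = (l - 3)*(l^3 - 9*l^2 + 24*l - 20) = (l - 3)*(l - 2)*(l^2 - 7*l + 10) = (l - 3)*(l - 2)^2*(l - 5)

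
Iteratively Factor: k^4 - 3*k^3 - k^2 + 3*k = (k - 1)*(k^3 - 2*k^2 - 3*k) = (k - 3)*(k - 1)*(k^2 + k) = (k - 3)*(k - 1)*(k + 1)*(k)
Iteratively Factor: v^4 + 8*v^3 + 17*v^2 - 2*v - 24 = (v - 1)*(v^3 + 9*v^2 + 26*v + 24) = (v - 1)*(v + 3)*(v^2 + 6*v + 8) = (v - 1)*(v + 2)*(v + 3)*(v + 4)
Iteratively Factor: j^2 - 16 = (j - 4)*(j + 4)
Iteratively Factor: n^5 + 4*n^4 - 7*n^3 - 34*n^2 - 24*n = (n)*(n^4 + 4*n^3 - 7*n^2 - 34*n - 24) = n*(n + 4)*(n^3 - 7*n - 6) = n*(n - 3)*(n + 4)*(n^2 + 3*n + 2) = n*(n - 3)*(n + 2)*(n + 4)*(n + 1)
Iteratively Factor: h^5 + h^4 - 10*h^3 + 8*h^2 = (h)*(h^4 + h^3 - 10*h^2 + 8*h) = h*(h - 2)*(h^3 + 3*h^2 - 4*h) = h*(h - 2)*(h - 1)*(h^2 + 4*h) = h*(h - 2)*(h - 1)*(h + 4)*(h)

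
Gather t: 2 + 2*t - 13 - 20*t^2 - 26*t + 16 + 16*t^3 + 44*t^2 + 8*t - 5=16*t^3 + 24*t^2 - 16*t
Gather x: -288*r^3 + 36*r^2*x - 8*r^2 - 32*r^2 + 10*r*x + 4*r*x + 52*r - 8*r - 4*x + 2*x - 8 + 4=-288*r^3 - 40*r^2 + 44*r + x*(36*r^2 + 14*r - 2) - 4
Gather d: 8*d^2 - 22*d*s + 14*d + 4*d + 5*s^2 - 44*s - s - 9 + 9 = 8*d^2 + d*(18 - 22*s) + 5*s^2 - 45*s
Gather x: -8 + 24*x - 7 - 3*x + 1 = 21*x - 14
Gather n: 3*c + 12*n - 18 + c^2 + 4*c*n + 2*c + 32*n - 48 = c^2 + 5*c + n*(4*c + 44) - 66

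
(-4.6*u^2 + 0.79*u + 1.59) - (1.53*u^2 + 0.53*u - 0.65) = -6.13*u^2 + 0.26*u + 2.24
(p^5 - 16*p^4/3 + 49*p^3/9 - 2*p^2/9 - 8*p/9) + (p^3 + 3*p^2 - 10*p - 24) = p^5 - 16*p^4/3 + 58*p^3/9 + 25*p^2/9 - 98*p/9 - 24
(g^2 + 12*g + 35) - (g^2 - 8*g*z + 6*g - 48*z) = 8*g*z + 6*g + 48*z + 35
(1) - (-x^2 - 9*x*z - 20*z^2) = x^2 + 9*x*z + 20*z^2 + 1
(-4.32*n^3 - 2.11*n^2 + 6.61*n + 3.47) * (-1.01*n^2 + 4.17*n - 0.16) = 4.3632*n^5 - 15.8833*n^4 - 14.7836*n^3 + 24.3966*n^2 + 13.4123*n - 0.5552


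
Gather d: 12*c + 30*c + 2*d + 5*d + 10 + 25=42*c + 7*d + 35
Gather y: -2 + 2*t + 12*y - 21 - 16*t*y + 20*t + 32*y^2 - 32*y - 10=22*t + 32*y^2 + y*(-16*t - 20) - 33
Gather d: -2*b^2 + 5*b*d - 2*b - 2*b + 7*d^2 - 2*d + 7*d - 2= -2*b^2 - 4*b + 7*d^2 + d*(5*b + 5) - 2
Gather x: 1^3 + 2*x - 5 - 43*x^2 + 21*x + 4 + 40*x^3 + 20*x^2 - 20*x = 40*x^3 - 23*x^2 + 3*x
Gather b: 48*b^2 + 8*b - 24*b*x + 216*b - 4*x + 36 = 48*b^2 + b*(224 - 24*x) - 4*x + 36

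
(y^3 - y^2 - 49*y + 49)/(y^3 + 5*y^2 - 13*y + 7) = (y - 7)/(y - 1)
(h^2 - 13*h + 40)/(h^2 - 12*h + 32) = (h - 5)/(h - 4)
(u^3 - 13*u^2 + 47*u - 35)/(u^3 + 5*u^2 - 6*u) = (u^2 - 12*u + 35)/(u*(u + 6))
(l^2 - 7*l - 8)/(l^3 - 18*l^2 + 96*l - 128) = (l + 1)/(l^2 - 10*l + 16)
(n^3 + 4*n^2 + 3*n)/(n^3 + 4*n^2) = (n^2 + 4*n + 3)/(n*(n + 4))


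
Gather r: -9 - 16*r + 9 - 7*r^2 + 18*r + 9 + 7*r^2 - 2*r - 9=0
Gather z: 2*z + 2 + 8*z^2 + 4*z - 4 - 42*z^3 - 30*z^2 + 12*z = -42*z^3 - 22*z^2 + 18*z - 2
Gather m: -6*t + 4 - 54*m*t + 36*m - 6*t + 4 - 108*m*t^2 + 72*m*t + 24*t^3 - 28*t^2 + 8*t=m*(-108*t^2 + 18*t + 36) + 24*t^3 - 28*t^2 - 4*t + 8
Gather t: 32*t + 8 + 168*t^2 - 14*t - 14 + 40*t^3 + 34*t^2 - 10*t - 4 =40*t^3 + 202*t^2 + 8*t - 10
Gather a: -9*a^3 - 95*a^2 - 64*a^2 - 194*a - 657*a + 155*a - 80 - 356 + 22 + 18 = -9*a^3 - 159*a^2 - 696*a - 396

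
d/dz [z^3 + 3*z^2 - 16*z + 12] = 3*z^2 + 6*z - 16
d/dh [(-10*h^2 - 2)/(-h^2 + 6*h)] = 4*(-15*h^2 - h + 3)/(h^2*(h^2 - 12*h + 36))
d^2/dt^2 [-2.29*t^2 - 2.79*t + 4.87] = -4.58000000000000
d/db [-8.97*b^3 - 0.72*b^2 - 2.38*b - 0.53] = -26.91*b^2 - 1.44*b - 2.38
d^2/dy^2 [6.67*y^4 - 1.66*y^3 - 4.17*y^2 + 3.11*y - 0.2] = 80.04*y^2 - 9.96*y - 8.34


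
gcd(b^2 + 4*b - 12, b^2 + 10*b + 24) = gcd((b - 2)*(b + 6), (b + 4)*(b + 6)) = b + 6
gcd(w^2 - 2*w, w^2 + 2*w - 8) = w - 2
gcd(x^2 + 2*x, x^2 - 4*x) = x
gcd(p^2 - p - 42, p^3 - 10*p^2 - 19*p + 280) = p - 7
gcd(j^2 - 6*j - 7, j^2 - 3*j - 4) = j + 1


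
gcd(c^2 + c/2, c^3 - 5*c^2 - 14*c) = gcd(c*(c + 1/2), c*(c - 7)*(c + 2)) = c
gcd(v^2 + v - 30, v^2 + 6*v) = v + 6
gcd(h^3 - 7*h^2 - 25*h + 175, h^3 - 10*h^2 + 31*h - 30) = h - 5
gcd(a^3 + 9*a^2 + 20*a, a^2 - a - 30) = a + 5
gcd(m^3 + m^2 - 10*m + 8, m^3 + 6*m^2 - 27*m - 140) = m + 4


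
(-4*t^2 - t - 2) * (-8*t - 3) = 32*t^3 + 20*t^2 + 19*t + 6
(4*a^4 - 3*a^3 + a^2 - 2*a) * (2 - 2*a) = -8*a^5 + 14*a^4 - 8*a^3 + 6*a^2 - 4*a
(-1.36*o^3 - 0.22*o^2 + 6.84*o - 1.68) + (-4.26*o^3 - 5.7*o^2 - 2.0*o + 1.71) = -5.62*o^3 - 5.92*o^2 + 4.84*o + 0.03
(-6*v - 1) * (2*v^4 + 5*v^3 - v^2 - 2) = -12*v^5 - 32*v^4 + v^3 + v^2 + 12*v + 2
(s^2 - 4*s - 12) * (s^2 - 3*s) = s^4 - 7*s^3 + 36*s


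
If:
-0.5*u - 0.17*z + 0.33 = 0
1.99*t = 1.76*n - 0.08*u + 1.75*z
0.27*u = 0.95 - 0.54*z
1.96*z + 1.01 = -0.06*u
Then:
No Solution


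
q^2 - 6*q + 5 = (q - 5)*(q - 1)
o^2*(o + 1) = o^3 + o^2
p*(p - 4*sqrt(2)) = p^2 - 4*sqrt(2)*p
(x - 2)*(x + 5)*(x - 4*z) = x^3 - 4*x^2*z + 3*x^2 - 12*x*z - 10*x + 40*z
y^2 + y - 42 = (y - 6)*(y + 7)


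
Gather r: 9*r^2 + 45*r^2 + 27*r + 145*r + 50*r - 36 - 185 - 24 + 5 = 54*r^2 + 222*r - 240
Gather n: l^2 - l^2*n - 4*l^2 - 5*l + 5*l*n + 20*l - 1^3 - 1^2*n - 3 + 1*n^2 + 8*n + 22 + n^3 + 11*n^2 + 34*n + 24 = -3*l^2 + 15*l + n^3 + 12*n^2 + n*(-l^2 + 5*l + 41) + 42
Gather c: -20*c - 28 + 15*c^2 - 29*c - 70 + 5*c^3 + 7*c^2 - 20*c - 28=5*c^3 + 22*c^2 - 69*c - 126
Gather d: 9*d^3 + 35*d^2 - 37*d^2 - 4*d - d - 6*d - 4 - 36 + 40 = 9*d^3 - 2*d^2 - 11*d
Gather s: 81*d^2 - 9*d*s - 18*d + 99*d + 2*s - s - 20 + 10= 81*d^2 + 81*d + s*(1 - 9*d) - 10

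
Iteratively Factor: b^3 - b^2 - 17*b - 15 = (b - 5)*(b^2 + 4*b + 3) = (b - 5)*(b + 3)*(b + 1)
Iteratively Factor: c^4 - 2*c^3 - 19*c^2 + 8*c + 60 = (c + 3)*(c^3 - 5*c^2 - 4*c + 20) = (c - 5)*(c + 3)*(c^2 - 4) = (c - 5)*(c - 2)*(c + 3)*(c + 2)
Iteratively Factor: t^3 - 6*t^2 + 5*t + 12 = (t + 1)*(t^2 - 7*t + 12) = (t - 3)*(t + 1)*(t - 4)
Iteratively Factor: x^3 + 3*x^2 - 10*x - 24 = (x + 2)*(x^2 + x - 12) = (x + 2)*(x + 4)*(x - 3)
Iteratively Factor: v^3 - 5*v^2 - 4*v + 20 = (v + 2)*(v^2 - 7*v + 10) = (v - 5)*(v + 2)*(v - 2)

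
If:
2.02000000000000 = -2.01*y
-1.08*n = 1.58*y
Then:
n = 1.47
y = -1.00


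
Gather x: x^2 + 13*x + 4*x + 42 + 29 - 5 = x^2 + 17*x + 66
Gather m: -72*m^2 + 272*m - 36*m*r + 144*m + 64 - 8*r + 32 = -72*m^2 + m*(416 - 36*r) - 8*r + 96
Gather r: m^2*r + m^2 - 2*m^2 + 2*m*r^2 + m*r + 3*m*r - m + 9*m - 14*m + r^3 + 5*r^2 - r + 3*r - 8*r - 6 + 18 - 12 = -m^2 - 6*m + r^3 + r^2*(2*m + 5) + r*(m^2 + 4*m - 6)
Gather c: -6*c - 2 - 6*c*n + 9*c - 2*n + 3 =c*(3 - 6*n) - 2*n + 1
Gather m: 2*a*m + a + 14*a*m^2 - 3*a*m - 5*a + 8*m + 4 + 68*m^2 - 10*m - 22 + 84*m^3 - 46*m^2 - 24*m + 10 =-4*a + 84*m^3 + m^2*(14*a + 22) + m*(-a - 26) - 8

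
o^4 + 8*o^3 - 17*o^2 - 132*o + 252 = (o - 3)*(o - 2)*(o + 6)*(o + 7)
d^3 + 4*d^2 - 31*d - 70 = (d - 5)*(d + 2)*(d + 7)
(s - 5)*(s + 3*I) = s^2 - 5*s + 3*I*s - 15*I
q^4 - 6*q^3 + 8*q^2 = q^2*(q - 4)*(q - 2)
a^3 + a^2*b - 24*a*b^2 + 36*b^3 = (a - 3*b)*(a - 2*b)*(a + 6*b)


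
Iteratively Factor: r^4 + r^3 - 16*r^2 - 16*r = (r + 1)*(r^3 - 16*r) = r*(r + 1)*(r^2 - 16) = r*(r + 1)*(r + 4)*(r - 4)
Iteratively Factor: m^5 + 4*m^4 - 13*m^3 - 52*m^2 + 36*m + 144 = (m + 4)*(m^4 - 13*m^2 + 36) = (m + 3)*(m + 4)*(m^3 - 3*m^2 - 4*m + 12) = (m - 2)*(m + 3)*(m + 4)*(m^2 - m - 6) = (m - 2)*(m + 2)*(m + 3)*(m + 4)*(m - 3)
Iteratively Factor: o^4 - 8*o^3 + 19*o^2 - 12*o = (o - 4)*(o^3 - 4*o^2 + 3*o) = (o - 4)*(o - 1)*(o^2 - 3*o) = (o - 4)*(o - 3)*(o - 1)*(o)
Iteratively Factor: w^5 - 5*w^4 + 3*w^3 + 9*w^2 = (w)*(w^4 - 5*w^3 + 3*w^2 + 9*w) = w*(w + 1)*(w^3 - 6*w^2 + 9*w) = w*(w - 3)*(w + 1)*(w^2 - 3*w) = w*(w - 3)^2*(w + 1)*(w)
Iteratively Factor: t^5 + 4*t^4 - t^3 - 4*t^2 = (t + 4)*(t^4 - t^2) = t*(t + 4)*(t^3 - t) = t*(t + 1)*(t + 4)*(t^2 - t) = t*(t - 1)*(t + 1)*(t + 4)*(t)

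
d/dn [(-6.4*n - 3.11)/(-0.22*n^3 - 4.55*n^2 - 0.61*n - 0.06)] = (1.408*n^3 + 29.12*n^2 + 3.904*n - (6.4*n + 3.11)*(0.66*n^2 + 9.1*n + 0.61) + 0.384)/(0.22*n^3 + 4.55*n^2 + 0.61*n + 0.06)^2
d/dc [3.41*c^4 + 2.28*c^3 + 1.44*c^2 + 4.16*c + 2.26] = 13.64*c^3 + 6.84*c^2 + 2.88*c + 4.16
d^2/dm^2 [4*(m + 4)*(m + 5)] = 8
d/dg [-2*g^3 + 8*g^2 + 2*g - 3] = -6*g^2 + 16*g + 2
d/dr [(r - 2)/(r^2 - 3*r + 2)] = -1/(r^2 - 2*r + 1)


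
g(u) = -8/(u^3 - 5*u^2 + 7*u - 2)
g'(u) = -8*(-3*u^2 + 10*u - 7)/(u^3 - 5*u^2 + 7*u - 2)^2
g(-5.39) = 0.02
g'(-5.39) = 0.01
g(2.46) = 52.96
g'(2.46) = 194.49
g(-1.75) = 0.23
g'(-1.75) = 0.22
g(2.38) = 44.27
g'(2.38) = 47.32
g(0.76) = -9.19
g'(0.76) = 11.95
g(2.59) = 219.05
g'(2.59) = 7343.32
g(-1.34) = 0.35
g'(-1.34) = 0.40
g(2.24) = 47.46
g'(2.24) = -97.74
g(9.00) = -0.02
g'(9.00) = 0.01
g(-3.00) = 0.08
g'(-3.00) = 0.06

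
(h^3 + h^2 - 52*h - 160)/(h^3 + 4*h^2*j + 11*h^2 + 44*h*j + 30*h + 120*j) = (h^2 - 4*h - 32)/(h^2 + 4*h*j + 6*h + 24*j)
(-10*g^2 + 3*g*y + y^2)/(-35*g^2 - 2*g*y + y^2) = (-2*g + y)/(-7*g + y)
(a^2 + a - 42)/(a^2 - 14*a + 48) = (a + 7)/(a - 8)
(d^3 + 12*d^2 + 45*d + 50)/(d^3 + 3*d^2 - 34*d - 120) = (d^2 + 7*d + 10)/(d^2 - 2*d - 24)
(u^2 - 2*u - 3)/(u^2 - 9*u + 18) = (u + 1)/(u - 6)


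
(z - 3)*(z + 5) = z^2 + 2*z - 15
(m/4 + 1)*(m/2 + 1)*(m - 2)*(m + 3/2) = m^4/8 + 11*m^3/16 + m^2/4 - 11*m/4 - 3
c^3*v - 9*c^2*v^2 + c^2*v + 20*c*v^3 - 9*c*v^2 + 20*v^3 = (c - 5*v)*(c - 4*v)*(c*v + v)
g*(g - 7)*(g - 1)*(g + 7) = g^4 - g^3 - 49*g^2 + 49*g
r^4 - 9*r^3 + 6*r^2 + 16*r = r*(r - 8)*(r - 2)*(r + 1)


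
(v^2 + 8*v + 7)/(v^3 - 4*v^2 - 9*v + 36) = (v^2 + 8*v + 7)/(v^3 - 4*v^2 - 9*v + 36)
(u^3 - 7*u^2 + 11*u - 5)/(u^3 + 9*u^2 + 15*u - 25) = (u^2 - 6*u + 5)/(u^2 + 10*u + 25)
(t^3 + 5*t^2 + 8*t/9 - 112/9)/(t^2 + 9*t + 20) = (t^2 + t - 28/9)/(t + 5)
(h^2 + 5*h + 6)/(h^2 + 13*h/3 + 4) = 3*(h + 2)/(3*h + 4)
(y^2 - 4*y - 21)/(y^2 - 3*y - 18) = (y - 7)/(y - 6)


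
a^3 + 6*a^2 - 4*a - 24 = (a - 2)*(a + 2)*(a + 6)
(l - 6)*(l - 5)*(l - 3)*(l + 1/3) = l^4 - 41*l^3/3 + 175*l^2/3 - 69*l - 30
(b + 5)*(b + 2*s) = b^2 + 2*b*s + 5*b + 10*s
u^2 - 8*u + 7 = (u - 7)*(u - 1)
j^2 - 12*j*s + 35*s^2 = (j - 7*s)*(j - 5*s)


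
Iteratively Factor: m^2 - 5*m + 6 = (m - 3)*(m - 2)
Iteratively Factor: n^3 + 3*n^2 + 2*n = (n + 2)*(n^2 + n) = (n + 1)*(n + 2)*(n)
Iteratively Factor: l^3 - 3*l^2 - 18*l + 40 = (l + 4)*(l^2 - 7*l + 10) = (l - 5)*(l + 4)*(l - 2)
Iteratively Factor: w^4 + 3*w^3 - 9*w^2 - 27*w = (w)*(w^3 + 3*w^2 - 9*w - 27) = w*(w + 3)*(w^2 - 9) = w*(w - 3)*(w + 3)*(w + 3)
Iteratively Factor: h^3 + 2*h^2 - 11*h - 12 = (h + 4)*(h^2 - 2*h - 3) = (h + 1)*(h + 4)*(h - 3)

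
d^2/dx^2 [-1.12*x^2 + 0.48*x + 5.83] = -2.24000000000000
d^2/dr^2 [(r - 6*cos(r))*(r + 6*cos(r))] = 74 - 144*sin(r)^2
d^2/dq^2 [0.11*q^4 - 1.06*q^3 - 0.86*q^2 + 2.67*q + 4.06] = 1.32*q^2 - 6.36*q - 1.72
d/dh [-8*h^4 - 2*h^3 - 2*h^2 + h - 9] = -32*h^3 - 6*h^2 - 4*h + 1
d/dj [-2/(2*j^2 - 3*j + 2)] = 2*(4*j - 3)/(2*j^2 - 3*j + 2)^2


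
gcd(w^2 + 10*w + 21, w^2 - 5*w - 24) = w + 3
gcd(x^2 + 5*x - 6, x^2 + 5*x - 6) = x^2 + 5*x - 6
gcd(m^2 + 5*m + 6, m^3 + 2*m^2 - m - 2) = m + 2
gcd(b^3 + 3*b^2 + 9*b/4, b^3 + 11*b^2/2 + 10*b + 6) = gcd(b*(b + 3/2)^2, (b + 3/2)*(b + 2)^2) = b + 3/2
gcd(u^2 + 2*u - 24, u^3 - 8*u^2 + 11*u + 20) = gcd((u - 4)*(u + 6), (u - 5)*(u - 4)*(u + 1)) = u - 4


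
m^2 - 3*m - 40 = (m - 8)*(m + 5)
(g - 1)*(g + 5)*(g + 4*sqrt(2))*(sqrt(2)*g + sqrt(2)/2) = sqrt(2)*g^4 + 9*sqrt(2)*g^3/2 + 8*g^3 - 3*sqrt(2)*g^2 + 36*g^2 - 24*g - 5*sqrt(2)*g/2 - 20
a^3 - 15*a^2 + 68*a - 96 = (a - 8)*(a - 4)*(a - 3)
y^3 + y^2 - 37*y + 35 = (y - 5)*(y - 1)*(y + 7)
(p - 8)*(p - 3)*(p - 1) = p^3 - 12*p^2 + 35*p - 24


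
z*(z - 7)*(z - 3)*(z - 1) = z^4 - 11*z^3 + 31*z^2 - 21*z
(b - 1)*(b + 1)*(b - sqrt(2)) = b^3 - sqrt(2)*b^2 - b + sqrt(2)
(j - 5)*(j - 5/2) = j^2 - 15*j/2 + 25/2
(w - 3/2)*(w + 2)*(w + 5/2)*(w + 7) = w^4 + 10*w^3 + 77*w^2/4 - 79*w/4 - 105/2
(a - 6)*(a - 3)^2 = a^3 - 12*a^2 + 45*a - 54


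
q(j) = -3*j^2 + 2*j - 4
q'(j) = 2 - 6*j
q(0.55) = -3.81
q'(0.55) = -1.30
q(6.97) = -135.80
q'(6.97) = -39.82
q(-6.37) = -138.47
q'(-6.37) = 40.22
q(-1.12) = -10.00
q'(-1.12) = 8.72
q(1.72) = -9.44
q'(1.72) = -8.32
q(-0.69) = -6.81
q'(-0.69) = 6.14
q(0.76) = -4.21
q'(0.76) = -2.56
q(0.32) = -3.67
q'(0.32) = 0.08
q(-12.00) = -460.00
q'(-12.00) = 74.00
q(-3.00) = -37.00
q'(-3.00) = 20.00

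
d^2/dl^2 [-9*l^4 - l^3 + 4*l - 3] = 6*l*(-18*l - 1)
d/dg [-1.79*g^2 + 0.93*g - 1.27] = 0.93 - 3.58*g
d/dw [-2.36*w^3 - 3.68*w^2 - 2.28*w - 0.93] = -7.08*w^2 - 7.36*w - 2.28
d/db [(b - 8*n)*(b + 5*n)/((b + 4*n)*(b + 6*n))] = n*(13*b^2 + 128*b*n + 328*n^2)/(b^4 + 20*b^3*n + 148*b^2*n^2 + 480*b*n^3 + 576*n^4)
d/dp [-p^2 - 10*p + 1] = -2*p - 10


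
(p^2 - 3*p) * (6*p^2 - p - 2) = 6*p^4 - 19*p^3 + p^2 + 6*p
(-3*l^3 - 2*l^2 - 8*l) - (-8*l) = -3*l^3 - 2*l^2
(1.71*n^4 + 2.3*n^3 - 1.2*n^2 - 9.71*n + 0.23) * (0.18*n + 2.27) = 0.3078*n^5 + 4.2957*n^4 + 5.005*n^3 - 4.4718*n^2 - 22.0003*n + 0.5221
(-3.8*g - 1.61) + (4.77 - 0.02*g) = 3.16 - 3.82*g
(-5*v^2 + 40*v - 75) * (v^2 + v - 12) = -5*v^4 + 35*v^3 + 25*v^2 - 555*v + 900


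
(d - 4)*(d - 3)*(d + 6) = d^3 - d^2 - 30*d + 72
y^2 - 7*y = y*(y - 7)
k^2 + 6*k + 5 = (k + 1)*(k + 5)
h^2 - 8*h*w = h*(h - 8*w)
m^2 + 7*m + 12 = (m + 3)*(m + 4)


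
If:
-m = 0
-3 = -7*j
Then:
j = 3/7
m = 0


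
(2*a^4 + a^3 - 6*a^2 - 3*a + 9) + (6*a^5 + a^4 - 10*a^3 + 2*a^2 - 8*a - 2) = 6*a^5 + 3*a^4 - 9*a^3 - 4*a^2 - 11*a + 7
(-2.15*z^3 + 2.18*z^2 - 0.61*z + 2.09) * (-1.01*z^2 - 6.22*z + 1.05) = 2.1715*z^5 + 11.1712*z^4 - 15.201*z^3 + 3.9723*z^2 - 13.6403*z + 2.1945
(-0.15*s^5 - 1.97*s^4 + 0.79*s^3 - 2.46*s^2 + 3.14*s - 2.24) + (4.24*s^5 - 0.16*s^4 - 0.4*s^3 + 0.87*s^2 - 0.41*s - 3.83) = 4.09*s^5 - 2.13*s^4 + 0.39*s^3 - 1.59*s^2 + 2.73*s - 6.07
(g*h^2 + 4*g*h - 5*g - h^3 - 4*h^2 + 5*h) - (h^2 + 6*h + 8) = g*h^2 + 4*g*h - 5*g - h^3 - 5*h^2 - h - 8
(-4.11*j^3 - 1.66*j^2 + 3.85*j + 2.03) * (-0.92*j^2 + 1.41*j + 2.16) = 3.7812*j^5 - 4.2679*j^4 - 14.7602*j^3 - 0.0247000000000002*j^2 + 11.1783*j + 4.3848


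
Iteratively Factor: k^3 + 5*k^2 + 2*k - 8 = (k - 1)*(k^2 + 6*k + 8) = (k - 1)*(k + 2)*(k + 4)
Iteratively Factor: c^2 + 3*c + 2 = (c + 1)*(c + 2)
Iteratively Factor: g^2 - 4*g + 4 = (g - 2)*(g - 2)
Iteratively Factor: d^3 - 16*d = (d)*(d^2 - 16) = d*(d - 4)*(d + 4)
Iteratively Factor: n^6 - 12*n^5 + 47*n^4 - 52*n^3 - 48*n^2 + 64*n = (n + 1)*(n^5 - 13*n^4 + 60*n^3 - 112*n^2 + 64*n) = (n - 4)*(n + 1)*(n^4 - 9*n^3 + 24*n^2 - 16*n) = (n - 4)^2*(n + 1)*(n^3 - 5*n^2 + 4*n) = (n - 4)^2*(n - 1)*(n + 1)*(n^2 - 4*n) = n*(n - 4)^2*(n - 1)*(n + 1)*(n - 4)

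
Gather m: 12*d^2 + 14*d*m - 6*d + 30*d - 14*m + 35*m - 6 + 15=12*d^2 + 24*d + m*(14*d + 21) + 9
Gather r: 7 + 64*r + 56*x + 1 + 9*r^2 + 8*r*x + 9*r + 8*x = 9*r^2 + r*(8*x + 73) + 64*x + 8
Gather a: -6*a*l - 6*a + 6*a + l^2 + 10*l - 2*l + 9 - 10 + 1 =-6*a*l + l^2 + 8*l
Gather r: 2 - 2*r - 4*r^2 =-4*r^2 - 2*r + 2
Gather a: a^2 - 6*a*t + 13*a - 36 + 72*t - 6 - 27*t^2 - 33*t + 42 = a^2 + a*(13 - 6*t) - 27*t^2 + 39*t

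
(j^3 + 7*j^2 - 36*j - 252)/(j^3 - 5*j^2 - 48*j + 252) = (j + 6)/(j - 6)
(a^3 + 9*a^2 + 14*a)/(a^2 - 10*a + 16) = a*(a^2 + 9*a + 14)/(a^2 - 10*a + 16)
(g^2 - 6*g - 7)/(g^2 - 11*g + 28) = (g + 1)/(g - 4)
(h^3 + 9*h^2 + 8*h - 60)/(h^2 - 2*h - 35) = (h^2 + 4*h - 12)/(h - 7)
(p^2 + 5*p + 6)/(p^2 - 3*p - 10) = (p + 3)/(p - 5)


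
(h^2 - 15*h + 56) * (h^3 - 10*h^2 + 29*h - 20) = h^5 - 25*h^4 + 235*h^3 - 1015*h^2 + 1924*h - 1120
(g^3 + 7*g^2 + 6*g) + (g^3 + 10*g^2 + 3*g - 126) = 2*g^3 + 17*g^2 + 9*g - 126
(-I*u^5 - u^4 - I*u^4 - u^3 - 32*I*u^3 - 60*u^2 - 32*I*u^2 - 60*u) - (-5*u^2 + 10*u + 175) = -I*u^5 - u^4 - I*u^4 - u^3 - 32*I*u^3 - 55*u^2 - 32*I*u^2 - 70*u - 175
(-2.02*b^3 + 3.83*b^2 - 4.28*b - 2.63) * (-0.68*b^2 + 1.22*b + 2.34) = 1.3736*b^5 - 5.0688*b^4 + 2.8562*b^3 + 5.529*b^2 - 13.2238*b - 6.1542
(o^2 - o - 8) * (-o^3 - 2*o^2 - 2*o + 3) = -o^5 - o^4 + 8*o^3 + 21*o^2 + 13*o - 24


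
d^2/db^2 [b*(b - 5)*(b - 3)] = 6*b - 16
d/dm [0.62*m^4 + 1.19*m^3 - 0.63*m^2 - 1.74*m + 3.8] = 2.48*m^3 + 3.57*m^2 - 1.26*m - 1.74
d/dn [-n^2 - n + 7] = -2*n - 1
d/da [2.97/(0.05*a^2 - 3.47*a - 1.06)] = (10.3059 - 0.297*a)/(-0.05*a^2 + 3.47*a + 1.06)^2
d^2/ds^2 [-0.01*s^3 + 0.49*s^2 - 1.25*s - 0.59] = 0.98 - 0.06*s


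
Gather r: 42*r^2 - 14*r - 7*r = 42*r^2 - 21*r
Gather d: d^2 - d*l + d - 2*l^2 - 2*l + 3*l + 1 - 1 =d^2 + d*(1 - l) - 2*l^2 + l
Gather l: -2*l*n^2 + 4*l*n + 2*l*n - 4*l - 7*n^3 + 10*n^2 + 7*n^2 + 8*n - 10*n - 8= l*(-2*n^2 + 6*n - 4) - 7*n^3 + 17*n^2 - 2*n - 8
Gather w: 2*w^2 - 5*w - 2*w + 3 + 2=2*w^2 - 7*w + 5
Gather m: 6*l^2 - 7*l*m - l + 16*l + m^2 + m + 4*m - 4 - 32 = 6*l^2 + 15*l + m^2 + m*(5 - 7*l) - 36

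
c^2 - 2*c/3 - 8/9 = (c - 4/3)*(c + 2/3)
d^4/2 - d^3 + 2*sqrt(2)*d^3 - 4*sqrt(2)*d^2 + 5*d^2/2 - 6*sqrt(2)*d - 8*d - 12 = (d/2 + sqrt(2))*(d - 3)*(d + 1)*(d + 2*sqrt(2))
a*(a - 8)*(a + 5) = a^3 - 3*a^2 - 40*a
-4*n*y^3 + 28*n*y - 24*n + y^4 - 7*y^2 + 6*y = (-4*n + y)*(y - 2)*(y - 1)*(y + 3)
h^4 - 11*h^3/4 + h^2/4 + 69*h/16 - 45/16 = (h - 3/2)^2*(h - 1)*(h + 5/4)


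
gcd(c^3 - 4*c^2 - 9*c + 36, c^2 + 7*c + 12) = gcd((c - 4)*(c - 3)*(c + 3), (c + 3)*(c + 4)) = c + 3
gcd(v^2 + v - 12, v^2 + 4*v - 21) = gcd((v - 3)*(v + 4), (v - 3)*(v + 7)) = v - 3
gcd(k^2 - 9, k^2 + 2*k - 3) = k + 3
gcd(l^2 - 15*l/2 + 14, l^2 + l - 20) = l - 4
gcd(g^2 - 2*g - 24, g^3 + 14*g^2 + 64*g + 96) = g + 4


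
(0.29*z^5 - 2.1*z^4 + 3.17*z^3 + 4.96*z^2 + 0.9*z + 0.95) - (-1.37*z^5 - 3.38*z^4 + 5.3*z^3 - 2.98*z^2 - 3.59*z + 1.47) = 1.66*z^5 + 1.28*z^4 - 2.13*z^3 + 7.94*z^2 + 4.49*z - 0.52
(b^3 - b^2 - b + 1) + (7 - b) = b^3 - b^2 - 2*b + 8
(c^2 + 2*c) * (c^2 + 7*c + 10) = c^4 + 9*c^3 + 24*c^2 + 20*c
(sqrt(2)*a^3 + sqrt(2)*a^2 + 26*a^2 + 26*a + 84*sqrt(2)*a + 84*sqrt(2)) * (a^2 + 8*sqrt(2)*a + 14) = sqrt(2)*a^5 + sqrt(2)*a^4 + 42*a^4 + 42*a^3 + 306*sqrt(2)*a^3 + 306*sqrt(2)*a^2 + 1708*a^2 + 1176*sqrt(2)*a + 1708*a + 1176*sqrt(2)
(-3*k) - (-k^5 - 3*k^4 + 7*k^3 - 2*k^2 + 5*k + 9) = k^5 + 3*k^4 - 7*k^3 + 2*k^2 - 8*k - 9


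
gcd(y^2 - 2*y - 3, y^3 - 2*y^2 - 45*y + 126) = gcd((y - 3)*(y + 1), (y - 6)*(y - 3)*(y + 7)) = y - 3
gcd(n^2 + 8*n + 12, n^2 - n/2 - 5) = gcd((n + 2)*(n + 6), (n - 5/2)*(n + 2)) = n + 2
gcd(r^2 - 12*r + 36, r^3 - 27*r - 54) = r - 6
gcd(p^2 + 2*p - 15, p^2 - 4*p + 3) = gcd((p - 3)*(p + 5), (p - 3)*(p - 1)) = p - 3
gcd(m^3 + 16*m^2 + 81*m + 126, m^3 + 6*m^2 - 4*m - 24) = m + 6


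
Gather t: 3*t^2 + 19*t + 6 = 3*t^2 + 19*t + 6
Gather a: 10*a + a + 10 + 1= 11*a + 11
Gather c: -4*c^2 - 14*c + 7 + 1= -4*c^2 - 14*c + 8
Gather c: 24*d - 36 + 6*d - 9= 30*d - 45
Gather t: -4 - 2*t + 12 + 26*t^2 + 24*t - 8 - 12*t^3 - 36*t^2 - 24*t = -12*t^3 - 10*t^2 - 2*t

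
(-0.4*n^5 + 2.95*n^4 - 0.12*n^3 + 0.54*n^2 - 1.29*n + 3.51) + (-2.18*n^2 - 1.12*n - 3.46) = -0.4*n^5 + 2.95*n^4 - 0.12*n^3 - 1.64*n^2 - 2.41*n + 0.0499999999999998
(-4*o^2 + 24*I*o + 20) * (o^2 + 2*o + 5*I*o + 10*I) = -4*o^4 - 8*o^3 + 4*I*o^3 - 100*o^2 + 8*I*o^2 - 200*o + 100*I*o + 200*I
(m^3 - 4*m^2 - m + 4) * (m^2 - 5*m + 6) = m^5 - 9*m^4 + 25*m^3 - 15*m^2 - 26*m + 24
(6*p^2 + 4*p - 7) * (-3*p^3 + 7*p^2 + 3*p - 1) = -18*p^5 + 30*p^4 + 67*p^3 - 43*p^2 - 25*p + 7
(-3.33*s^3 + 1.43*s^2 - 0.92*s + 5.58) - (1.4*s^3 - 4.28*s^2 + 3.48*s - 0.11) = -4.73*s^3 + 5.71*s^2 - 4.4*s + 5.69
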